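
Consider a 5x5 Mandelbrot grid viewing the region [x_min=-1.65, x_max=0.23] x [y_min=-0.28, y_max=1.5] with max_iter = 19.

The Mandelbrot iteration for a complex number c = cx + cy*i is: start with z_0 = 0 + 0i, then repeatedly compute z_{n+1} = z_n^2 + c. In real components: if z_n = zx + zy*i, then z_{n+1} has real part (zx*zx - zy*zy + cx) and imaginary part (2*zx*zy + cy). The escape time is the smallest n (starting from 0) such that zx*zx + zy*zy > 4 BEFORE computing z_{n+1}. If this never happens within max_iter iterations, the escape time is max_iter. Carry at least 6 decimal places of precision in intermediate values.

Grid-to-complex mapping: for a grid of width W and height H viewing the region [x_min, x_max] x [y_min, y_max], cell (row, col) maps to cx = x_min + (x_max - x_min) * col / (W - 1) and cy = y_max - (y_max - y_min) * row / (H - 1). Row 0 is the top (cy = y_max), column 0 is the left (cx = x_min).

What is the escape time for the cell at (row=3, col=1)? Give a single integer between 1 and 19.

Answer: 19

Derivation:
z_0 = 0 + 0i, c = -1.1800 + 0.1650i
Iter 1: z = -1.1800 + 0.1650i, |z|^2 = 1.4196
Iter 2: z = 0.1852 + -0.2244i, |z|^2 = 0.0846
Iter 3: z = -1.1961 + 0.0819i, |z|^2 = 1.4373
Iter 4: z = 0.2439 + -0.0309i, |z|^2 = 0.0604
Iter 5: z = -1.1215 + 0.1499i, |z|^2 = 1.2802
Iter 6: z = 0.0552 + -0.1713i, |z|^2 = 0.0324
Iter 7: z = -1.2063 + 0.1461i, |z|^2 = 1.4765
Iter 8: z = 0.2538 + -0.1874i, |z|^2 = 0.0995
Iter 9: z = -1.1507 + 0.0699i, |z|^2 = 1.3290
Iter 10: z = 0.1393 + 0.0042i, |z|^2 = 0.0194
Iter 11: z = -1.1606 + 0.1662i, |z|^2 = 1.3747
Iter 12: z = 0.1394 + -0.2207i, |z|^2 = 0.0682
Iter 13: z = -1.2093 + 0.1034i, |z|^2 = 1.4730
Iter 14: z = 0.2716 + -0.0852i, |z|^2 = 0.0810
Iter 15: z = -1.1135 + 0.1187i, |z|^2 = 1.2539
Iter 16: z = 0.0457 + -0.0994i, |z|^2 = 0.0120
Iter 17: z = -1.1878 + 0.1559i, |z|^2 = 1.4351
Iter 18: z = 0.2065 + -0.2054i, |z|^2 = 0.0848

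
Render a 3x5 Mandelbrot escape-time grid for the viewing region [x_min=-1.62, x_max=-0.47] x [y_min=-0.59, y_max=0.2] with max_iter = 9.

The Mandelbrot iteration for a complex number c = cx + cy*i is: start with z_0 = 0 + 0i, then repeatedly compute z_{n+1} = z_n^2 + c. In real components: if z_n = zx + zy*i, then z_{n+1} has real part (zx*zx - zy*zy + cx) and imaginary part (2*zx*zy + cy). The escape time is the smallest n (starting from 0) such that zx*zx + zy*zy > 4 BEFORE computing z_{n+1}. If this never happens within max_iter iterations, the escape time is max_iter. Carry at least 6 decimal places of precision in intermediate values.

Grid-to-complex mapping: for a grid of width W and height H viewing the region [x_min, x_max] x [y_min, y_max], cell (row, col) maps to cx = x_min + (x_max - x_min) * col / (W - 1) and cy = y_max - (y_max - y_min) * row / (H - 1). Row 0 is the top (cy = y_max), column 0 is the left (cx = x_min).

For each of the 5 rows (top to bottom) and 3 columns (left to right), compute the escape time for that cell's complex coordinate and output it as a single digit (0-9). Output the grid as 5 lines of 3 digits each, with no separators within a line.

(row=0, col=0): c = -1.6200 + 0.2000i → escape time 5
(row=0, col=1): c = -1.0450 + 0.2000i → escape time 9
(row=0, col=2): c = -0.4700 + 0.2000i → escape time 9
(row=1, col=0): c = -1.6200 + 0.0025i → escape time 9
(row=1, col=1): c = -1.0450 + 0.0025i → escape time 9
(row=1, col=2): c = -0.4700 + 0.0025i → escape time 9
(row=2, col=0): c = -1.6200 + -0.1950i → escape time 5
(row=2, col=1): c = -1.0450 + -0.1950i → escape time 9
(row=2, col=2): c = -0.4700 + -0.1950i → escape time 9
(row=3, col=0): c = -1.6200 + -0.3925i → escape time 3
(row=3, col=1): c = -1.0450 + -0.3925i → escape time 8
(row=3, col=2): c = -0.4700 + -0.3925i → escape time 9
(row=4, col=0): c = -1.6200 + -0.5900i → escape time 3
(row=4, col=1): c = -1.0450 + -0.5900i → escape time 4
(row=4, col=2): c = -0.4700 + -0.5900i → escape time 9

Answer: 599
999
599
389
349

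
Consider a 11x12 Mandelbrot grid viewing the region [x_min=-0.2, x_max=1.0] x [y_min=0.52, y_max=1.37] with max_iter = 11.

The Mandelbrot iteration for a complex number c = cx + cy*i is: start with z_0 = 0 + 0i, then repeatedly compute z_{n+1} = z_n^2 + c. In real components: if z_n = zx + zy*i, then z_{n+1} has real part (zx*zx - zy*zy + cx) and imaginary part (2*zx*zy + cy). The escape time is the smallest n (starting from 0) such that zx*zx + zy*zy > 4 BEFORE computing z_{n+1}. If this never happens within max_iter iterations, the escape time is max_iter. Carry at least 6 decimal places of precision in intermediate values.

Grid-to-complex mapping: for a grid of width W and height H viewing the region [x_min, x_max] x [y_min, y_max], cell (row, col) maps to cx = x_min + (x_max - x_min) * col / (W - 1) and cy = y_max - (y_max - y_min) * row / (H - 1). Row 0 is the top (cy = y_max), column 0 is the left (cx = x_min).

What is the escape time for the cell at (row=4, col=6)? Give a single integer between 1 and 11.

z_0 = 0 + 0i, c = 0.5200 + 1.0609i
Iter 1: z = 0.5200 + 1.0609i, |z|^2 = 1.3959
Iter 2: z = -0.3351 + 2.1643i, |z|^2 = 4.7963
Escaped at iteration 2

Answer: 2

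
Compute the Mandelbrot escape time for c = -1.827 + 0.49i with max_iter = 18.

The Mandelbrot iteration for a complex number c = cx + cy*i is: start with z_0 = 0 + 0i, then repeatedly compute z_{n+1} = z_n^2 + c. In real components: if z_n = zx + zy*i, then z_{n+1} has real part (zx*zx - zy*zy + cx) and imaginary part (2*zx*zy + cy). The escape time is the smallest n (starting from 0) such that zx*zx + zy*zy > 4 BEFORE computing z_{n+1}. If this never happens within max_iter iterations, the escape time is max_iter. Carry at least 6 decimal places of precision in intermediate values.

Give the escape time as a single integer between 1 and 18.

z_0 = 0 + 0i, c = -1.8270 + 0.4900i
Iter 1: z = -1.8270 + 0.4900i, |z|^2 = 3.5780
Iter 2: z = 1.2708 + -1.3005i, |z|^2 = 3.3062
Iter 3: z = -1.9032 + -2.8153i, |z|^2 = 11.5482
Escaped at iteration 3

Answer: 3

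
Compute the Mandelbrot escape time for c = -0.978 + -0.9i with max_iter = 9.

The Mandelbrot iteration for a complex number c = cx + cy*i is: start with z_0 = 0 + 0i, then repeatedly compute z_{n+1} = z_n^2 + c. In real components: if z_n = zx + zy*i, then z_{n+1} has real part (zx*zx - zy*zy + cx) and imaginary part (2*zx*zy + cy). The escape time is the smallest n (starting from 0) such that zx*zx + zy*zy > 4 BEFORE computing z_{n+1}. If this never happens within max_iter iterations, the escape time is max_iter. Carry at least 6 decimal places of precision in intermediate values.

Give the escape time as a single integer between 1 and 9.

Answer: 3

Derivation:
z_0 = 0 + 0i, c = -0.9780 + -0.9000i
Iter 1: z = -0.9780 + -0.9000i, |z|^2 = 1.7665
Iter 2: z = -0.8315 + 0.8604i, |z|^2 = 1.4317
Iter 3: z = -1.0269 + -2.3309i, |z|^2 = 6.4874
Escaped at iteration 3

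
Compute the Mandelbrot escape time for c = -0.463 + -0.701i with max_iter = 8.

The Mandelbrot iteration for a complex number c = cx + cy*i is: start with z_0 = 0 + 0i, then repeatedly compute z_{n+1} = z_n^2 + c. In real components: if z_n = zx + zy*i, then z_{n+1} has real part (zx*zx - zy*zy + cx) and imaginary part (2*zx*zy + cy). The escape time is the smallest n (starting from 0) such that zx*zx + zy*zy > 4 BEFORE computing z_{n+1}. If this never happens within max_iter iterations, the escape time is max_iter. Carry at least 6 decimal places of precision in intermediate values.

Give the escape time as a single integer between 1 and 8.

Answer: 8

Derivation:
z_0 = 0 + 0i, c = -0.4630 + -0.7010i
Iter 1: z = -0.4630 + -0.7010i, |z|^2 = 0.7058
Iter 2: z = -0.7400 + -0.0519i, |z|^2 = 0.5503
Iter 3: z = 0.0820 + -0.6242i, |z|^2 = 0.3964
Iter 4: z = -0.8459 + -0.8033i, |z|^2 = 1.3609
Iter 5: z = -0.3927 + 0.6581i, |z|^2 = 0.5873
Iter 6: z = -0.7419 + -1.2179i, |z|^2 = 2.0337
Iter 7: z = -1.3959 + 1.1061i, |z|^2 = 3.1719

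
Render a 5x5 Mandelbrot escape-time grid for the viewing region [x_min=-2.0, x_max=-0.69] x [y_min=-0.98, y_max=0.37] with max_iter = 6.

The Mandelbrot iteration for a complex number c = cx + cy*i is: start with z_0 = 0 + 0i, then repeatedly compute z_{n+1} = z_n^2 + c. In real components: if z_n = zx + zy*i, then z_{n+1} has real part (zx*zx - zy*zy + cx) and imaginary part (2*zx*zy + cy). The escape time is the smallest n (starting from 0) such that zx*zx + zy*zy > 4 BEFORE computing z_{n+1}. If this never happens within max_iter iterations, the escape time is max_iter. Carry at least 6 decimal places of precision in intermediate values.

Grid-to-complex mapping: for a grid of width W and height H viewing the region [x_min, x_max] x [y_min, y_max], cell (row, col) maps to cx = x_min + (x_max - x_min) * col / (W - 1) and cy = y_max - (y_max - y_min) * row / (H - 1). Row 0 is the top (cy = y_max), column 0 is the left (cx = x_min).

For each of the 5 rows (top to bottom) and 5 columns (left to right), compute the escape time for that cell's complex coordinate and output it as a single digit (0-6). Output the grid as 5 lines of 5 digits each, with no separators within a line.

(row=0, col=0): c = -2.0000 + 0.3700i → escape time 1
(row=0, col=1): c = -1.6725 + 0.3700i → escape time 4
(row=0, col=2): c = -1.3450 + 0.3700i → escape time 6
(row=0, col=3): c = -1.0175 + 0.3700i → escape time 6
(row=0, col=4): c = -0.6900 + 0.3700i → escape time 6
(row=1, col=0): c = -2.0000 + 0.0325i → escape time 1
(row=1, col=1): c = -1.6725 + 0.0325i → escape time 6
(row=1, col=2): c = -1.3450 + 0.0325i → escape time 6
(row=1, col=3): c = -1.0175 + 0.0325i → escape time 6
(row=1, col=4): c = -0.6900 + 0.0325i → escape time 6
(row=2, col=0): c = -2.0000 + -0.3050i → escape time 1
(row=2, col=1): c = -1.6725 + -0.3050i → escape time 4
(row=2, col=2): c = -1.3450 + -0.3050i → escape time 6
(row=2, col=3): c = -1.0175 + -0.3050i → escape time 6
(row=2, col=4): c = -0.6900 + -0.3050i → escape time 6
(row=3, col=0): c = -2.0000 + -0.6425i → escape time 1
(row=3, col=1): c = -1.6725 + -0.6425i → escape time 3
(row=3, col=2): c = -1.3450 + -0.6425i → escape time 3
(row=3, col=3): c = -1.0175 + -0.6425i → escape time 4
(row=3, col=4): c = -0.6900 + -0.6425i → escape time 6
(row=4, col=0): c = -2.0000 + -0.9800i → escape time 1
(row=4, col=1): c = -1.6725 + -0.9800i → escape time 2
(row=4, col=2): c = -1.3450 + -0.9800i → escape time 3
(row=4, col=3): c = -1.0175 + -0.9800i → escape time 3
(row=4, col=4): c = -0.6900 + -0.9800i → escape time 4

Answer: 14666
16666
14666
13346
12334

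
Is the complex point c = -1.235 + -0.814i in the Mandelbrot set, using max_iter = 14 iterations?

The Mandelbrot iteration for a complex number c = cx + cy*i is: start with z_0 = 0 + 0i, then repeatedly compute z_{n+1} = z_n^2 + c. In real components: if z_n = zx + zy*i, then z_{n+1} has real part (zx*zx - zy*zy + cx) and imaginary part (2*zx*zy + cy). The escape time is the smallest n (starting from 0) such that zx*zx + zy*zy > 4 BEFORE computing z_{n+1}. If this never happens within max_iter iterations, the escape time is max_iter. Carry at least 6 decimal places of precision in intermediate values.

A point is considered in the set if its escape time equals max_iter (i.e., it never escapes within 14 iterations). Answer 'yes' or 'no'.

z_0 = 0 + 0i, c = -1.2350 + -0.8140i
Iter 1: z = -1.2350 + -0.8140i, |z|^2 = 2.1878
Iter 2: z = -0.3724 + 1.1966i, |z|^2 = 1.5705
Iter 3: z = -2.5281 + -1.7051i, |z|^2 = 9.2990
Escaped at iteration 3

Answer: no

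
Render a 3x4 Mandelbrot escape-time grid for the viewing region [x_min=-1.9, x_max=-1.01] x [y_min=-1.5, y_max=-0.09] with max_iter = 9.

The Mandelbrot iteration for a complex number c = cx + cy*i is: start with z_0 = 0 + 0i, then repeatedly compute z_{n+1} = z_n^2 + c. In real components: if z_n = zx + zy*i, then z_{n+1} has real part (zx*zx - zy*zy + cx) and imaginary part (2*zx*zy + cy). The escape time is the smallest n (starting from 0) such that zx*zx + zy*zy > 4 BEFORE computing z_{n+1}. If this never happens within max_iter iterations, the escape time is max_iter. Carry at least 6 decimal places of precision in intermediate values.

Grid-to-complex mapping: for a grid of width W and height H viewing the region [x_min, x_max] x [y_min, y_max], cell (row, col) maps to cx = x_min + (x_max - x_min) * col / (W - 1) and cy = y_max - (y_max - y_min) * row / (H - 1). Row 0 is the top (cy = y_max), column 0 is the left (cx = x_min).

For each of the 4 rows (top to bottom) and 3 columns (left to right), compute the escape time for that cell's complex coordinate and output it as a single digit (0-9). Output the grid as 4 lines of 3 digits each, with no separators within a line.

Answer: 489
235
123
112

Derivation:
(row=0, col=0): c = -1.9000 + -0.0900i → escape time 4
(row=0, col=1): c = -1.4550 + -0.0900i → escape time 8
(row=0, col=2): c = -1.0100 + -0.0900i → escape time 9
(row=1, col=0): c = -1.9000 + -0.5600i → escape time 2
(row=1, col=1): c = -1.4550 + -0.5600i → escape time 3
(row=1, col=2): c = -1.0100 + -0.5600i → escape time 5
(row=2, col=0): c = -1.9000 + -1.0300i → escape time 1
(row=2, col=1): c = -1.4550 + -1.0300i → escape time 2
(row=2, col=2): c = -1.0100 + -1.0300i → escape time 3
(row=3, col=0): c = -1.9000 + -1.5000i → escape time 1
(row=3, col=1): c = -1.4550 + -1.5000i → escape time 1
(row=3, col=2): c = -1.0100 + -1.5000i → escape time 2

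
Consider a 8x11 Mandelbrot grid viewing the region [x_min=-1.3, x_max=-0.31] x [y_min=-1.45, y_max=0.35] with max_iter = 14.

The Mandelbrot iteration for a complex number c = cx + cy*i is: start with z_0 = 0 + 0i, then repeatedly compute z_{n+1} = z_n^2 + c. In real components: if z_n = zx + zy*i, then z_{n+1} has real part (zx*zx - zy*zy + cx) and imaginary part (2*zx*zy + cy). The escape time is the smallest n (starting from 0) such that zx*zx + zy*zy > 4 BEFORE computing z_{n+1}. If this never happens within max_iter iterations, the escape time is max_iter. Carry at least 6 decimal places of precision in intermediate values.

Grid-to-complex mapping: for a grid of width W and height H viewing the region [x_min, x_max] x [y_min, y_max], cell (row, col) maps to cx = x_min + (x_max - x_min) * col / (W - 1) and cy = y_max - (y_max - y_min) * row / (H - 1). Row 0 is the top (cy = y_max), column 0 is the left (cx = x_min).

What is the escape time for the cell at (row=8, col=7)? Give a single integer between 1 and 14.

z_0 = 0 + 0i, c = -0.3100 + -1.0900i
Iter 1: z = -0.3100 + -1.0900i, |z|^2 = 1.2842
Iter 2: z = -1.4020 + -0.4142i, |z|^2 = 2.1372
Iter 3: z = 1.4840 + 0.0714i, |z|^2 = 2.2075
Iter 4: z = 1.8873 + -0.8780i, |z|^2 = 4.3328
Escaped at iteration 4

Answer: 4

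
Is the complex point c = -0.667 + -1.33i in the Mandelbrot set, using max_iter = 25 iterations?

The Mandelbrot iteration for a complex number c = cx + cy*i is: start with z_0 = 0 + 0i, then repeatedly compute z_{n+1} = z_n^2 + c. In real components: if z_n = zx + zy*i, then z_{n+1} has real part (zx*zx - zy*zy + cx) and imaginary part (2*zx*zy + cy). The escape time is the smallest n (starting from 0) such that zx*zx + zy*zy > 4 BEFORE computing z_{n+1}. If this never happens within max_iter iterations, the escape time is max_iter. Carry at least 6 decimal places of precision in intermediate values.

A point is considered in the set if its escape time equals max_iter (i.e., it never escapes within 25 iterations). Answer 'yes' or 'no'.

Answer: no

Derivation:
z_0 = 0 + 0i, c = -0.6670 + -1.3300i
Iter 1: z = -0.6670 + -1.3300i, |z|^2 = 2.2138
Iter 2: z = -1.9910 + 0.4442i, |z|^2 = 4.1615
Escaped at iteration 2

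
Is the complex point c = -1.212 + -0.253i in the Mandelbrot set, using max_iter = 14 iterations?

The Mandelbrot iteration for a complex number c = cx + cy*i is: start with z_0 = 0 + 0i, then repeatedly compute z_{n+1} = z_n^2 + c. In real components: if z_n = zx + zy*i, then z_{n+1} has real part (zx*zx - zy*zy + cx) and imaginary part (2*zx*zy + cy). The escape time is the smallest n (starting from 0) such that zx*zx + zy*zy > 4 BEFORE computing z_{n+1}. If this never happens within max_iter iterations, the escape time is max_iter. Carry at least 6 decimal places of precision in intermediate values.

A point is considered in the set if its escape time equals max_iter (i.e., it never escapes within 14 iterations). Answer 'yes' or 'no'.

Answer: no

Derivation:
z_0 = 0 + 0i, c = -1.2120 + -0.2530i
Iter 1: z = -1.2120 + -0.2530i, |z|^2 = 1.5330
Iter 2: z = 0.1929 + 0.3603i, |z|^2 = 0.1670
Iter 3: z = -1.3046 + -0.1140i, |z|^2 = 1.7149
Iter 4: z = 0.4769 + 0.0444i, |z|^2 = 0.2294
Iter 5: z = -0.9865 + -0.2107i, |z|^2 = 1.0176
Iter 6: z = -0.2832 + 0.1626i, |z|^2 = 0.1066
Iter 7: z = -1.1583 + -0.3451i, |z|^2 = 1.4607
Iter 8: z = 0.0105 + 0.5464i, |z|^2 = 0.2987
Iter 9: z = -1.5105 + -0.2415i, |z|^2 = 2.3399
Iter 10: z = 1.0112 + 0.4766i, |z|^2 = 1.2497
Iter 11: z = -0.4166 + 0.7109i, |z|^2 = 0.6790
Iter 12: z = -1.5439 + -0.8453i, |z|^2 = 3.0981
Iter 13: z = 0.4570 + 2.3571i, |z|^2 = 5.7648
Escaped at iteration 13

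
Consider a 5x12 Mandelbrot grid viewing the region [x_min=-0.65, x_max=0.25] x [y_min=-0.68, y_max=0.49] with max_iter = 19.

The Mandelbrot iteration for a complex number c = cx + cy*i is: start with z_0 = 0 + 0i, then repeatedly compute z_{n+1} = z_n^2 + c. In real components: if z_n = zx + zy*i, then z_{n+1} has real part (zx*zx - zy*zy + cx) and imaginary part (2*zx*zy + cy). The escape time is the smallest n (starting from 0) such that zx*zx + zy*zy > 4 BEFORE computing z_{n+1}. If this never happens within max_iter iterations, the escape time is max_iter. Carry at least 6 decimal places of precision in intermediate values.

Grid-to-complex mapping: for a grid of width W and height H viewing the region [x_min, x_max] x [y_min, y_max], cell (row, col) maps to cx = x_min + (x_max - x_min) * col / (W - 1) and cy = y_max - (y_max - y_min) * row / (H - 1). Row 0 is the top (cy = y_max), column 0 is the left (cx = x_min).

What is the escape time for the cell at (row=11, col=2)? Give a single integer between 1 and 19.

Answer: 19

Derivation:
z_0 = 0 + 0i, c = -0.2000 + -0.6800i
Iter 1: z = -0.2000 + -0.6800i, |z|^2 = 0.5024
Iter 2: z = -0.6224 + -0.4080i, |z|^2 = 0.5538
Iter 3: z = 0.0209 + -0.1721i, |z|^2 = 0.0301
Iter 4: z = -0.2292 + -0.6872i, |z|^2 = 0.5248
Iter 5: z = -0.6197 + -0.3650i, |z|^2 = 0.5173
Iter 6: z = 0.0508 + -0.2276i, |z|^2 = 0.0544
Iter 7: z = -0.2492 + -0.7031i, |z|^2 = 0.5565
Iter 8: z = -0.6323 + -0.3295i, |z|^2 = 0.5084
Iter 9: z = 0.0912 + -0.2633i, |z|^2 = 0.0776
Iter 10: z = -0.2610 + -0.7280i, |z|^2 = 0.5981
Iter 11: z = -0.6619 + -0.3000i, |z|^2 = 0.5281
Iter 12: z = 0.1481 + -0.2829i, |z|^2 = 0.1020
Iter 13: z = -0.2581 + -0.7638i, |z|^2 = 0.6500
Iter 14: z = -0.7168 + -0.2857i, |z|^2 = 0.5954
Iter 15: z = 0.2321 + -0.2704i, |z|^2 = 0.1270
Iter 16: z = -0.2192 + -0.8055i, |z|^2 = 0.6969
Iter 17: z = -0.8008 + -0.3268i, |z|^2 = 0.7482
Iter 18: z = 0.3345 + -0.1565i, |z|^2 = 0.1364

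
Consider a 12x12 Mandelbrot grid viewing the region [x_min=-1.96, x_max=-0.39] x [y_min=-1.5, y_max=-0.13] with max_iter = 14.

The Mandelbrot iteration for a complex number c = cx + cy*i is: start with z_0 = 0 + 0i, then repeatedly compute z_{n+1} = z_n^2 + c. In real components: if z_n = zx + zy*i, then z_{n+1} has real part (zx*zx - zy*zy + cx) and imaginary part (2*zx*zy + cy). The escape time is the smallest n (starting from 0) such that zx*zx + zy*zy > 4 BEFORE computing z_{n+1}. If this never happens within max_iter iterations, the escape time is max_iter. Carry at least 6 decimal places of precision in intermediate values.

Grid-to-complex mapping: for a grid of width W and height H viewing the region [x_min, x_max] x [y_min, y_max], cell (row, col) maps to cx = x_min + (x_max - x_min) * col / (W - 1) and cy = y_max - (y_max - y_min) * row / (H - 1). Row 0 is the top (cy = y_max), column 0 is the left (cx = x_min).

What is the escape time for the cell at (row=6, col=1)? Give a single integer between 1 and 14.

z_0 = 0 + 0i, c = -1.8173 + -0.8773i
Iter 1: z = -1.8173 + -0.8773i, |z|^2 = 4.0721
Escaped at iteration 1

Answer: 1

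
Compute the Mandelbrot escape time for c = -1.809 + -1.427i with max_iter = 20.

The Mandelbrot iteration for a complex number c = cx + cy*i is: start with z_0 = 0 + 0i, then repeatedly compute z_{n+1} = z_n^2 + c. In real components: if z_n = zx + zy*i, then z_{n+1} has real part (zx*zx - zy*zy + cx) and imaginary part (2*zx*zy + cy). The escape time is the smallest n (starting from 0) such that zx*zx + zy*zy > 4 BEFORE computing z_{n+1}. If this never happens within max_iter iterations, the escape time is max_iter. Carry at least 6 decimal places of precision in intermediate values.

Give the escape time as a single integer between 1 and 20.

z_0 = 0 + 0i, c = -1.8090 + -1.4270i
Iter 1: z = -1.8090 + -1.4270i, |z|^2 = 5.3088
Escaped at iteration 1

Answer: 1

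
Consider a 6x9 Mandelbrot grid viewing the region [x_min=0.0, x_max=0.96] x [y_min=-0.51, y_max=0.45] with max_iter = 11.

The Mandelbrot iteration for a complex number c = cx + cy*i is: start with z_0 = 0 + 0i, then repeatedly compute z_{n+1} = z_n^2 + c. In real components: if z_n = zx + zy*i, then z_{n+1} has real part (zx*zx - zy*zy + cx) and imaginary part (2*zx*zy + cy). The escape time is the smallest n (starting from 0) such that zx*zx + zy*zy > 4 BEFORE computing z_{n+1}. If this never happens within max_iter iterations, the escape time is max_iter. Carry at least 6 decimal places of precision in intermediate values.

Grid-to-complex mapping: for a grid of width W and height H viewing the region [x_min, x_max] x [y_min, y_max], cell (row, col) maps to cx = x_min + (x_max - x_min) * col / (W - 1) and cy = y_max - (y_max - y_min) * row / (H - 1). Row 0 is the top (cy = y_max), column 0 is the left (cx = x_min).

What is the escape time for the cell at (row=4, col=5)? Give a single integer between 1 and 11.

z_0 = 0 + 0i, c = 0.9600 + -0.0300i
Iter 1: z = 0.9600 + -0.0300i, |z|^2 = 0.9225
Iter 2: z = 1.8807 + -0.0876i, |z|^2 = 3.5447
Iter 3: z = 4.4894 + -0.3595i, |z|^2 = 20.2836
Escaped at iteration 3

Answer: 3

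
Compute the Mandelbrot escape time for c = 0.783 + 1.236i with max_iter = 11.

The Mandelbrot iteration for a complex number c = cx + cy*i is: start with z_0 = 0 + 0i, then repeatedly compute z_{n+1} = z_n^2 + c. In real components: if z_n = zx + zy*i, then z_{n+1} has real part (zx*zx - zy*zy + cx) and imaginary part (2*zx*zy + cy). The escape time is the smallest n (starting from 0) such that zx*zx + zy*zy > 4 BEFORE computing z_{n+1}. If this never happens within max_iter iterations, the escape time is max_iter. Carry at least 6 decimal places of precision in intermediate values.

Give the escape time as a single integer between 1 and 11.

z_0 = 0 + 0i, c = 0.7830 + 1.2360i
Iter 1: z = 0.7830 + 1.2360i, |z|^2 = 2.1408
Iter 2: z = -0.1316 + 3.1716i, |z|^2 = 10.0762
Escaped at iteration 2

Answer: 2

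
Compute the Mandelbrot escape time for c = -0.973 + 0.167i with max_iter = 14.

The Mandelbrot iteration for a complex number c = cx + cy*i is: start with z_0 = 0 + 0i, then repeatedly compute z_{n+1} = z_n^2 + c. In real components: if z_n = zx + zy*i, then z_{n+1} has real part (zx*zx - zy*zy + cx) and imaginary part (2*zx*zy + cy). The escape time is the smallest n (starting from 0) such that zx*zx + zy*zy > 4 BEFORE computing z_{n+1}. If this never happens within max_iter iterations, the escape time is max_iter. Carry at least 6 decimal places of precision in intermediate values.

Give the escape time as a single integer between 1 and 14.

Answer: 14

Derivation:
z_0 = 0 + 0i, c = -0.9730 + 0.1670i
Iter 1: z = -0.9730 + 0.1670i, |z|^2 = 0.9746
Iter 2: z = -0.0542 + -0.1580i, |z|^2 = 0.0279
Iter 3: z = -0.9950 + 0.1841i, |z|^2 = 1.0240
Iter 4: z = -0.0168 + -0.1994i, |z|^2 = 0.0400
Iter 5: z = -1.0125 + 0.1737i, |z|^2 = 1.0553
Iter 6: z = 0.0219 + -0.1848i, |z|^2 = 0.0346
Iter 7: z = -1.0067 + 0.1589i, |z|^2 = 1.0386
Iter 8: z = 0.0151 + -0.1529i, |z|^2 = 0.0236
Iter 9: z = -0.9962 + 0.1624i, |z|^2 = 1.0187
Iter 10: z = -0.0070 + -0.1565i, |z|^2 = 0.0245
Iter 11: z = -0.9974 + 0.1692i, |z|^2 = 1.0235
Iter 12: z = -0.0067 + -0.1705i, |z|^2 = 0.0291
Iter 13: z = -1.0020 + 0.1693i, |z|^2 = 1.0327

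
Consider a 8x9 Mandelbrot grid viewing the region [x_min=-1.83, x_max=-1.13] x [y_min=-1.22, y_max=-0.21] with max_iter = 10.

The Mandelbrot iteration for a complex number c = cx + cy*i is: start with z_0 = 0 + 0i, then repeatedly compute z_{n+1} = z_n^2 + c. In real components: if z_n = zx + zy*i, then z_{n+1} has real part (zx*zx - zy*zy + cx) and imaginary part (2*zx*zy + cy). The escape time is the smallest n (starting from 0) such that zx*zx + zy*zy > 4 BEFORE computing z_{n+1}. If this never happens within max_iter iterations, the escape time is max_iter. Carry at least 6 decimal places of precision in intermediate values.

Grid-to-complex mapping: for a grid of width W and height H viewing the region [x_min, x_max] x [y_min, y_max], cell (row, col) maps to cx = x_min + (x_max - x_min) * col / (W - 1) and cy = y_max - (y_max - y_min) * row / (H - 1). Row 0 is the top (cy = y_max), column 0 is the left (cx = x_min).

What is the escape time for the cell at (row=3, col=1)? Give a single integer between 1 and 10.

z_0 = 0 + 0i, c = -1.7300 + -0.5887i
Iter 1: z = -1.7300 + -0.5887i, |z|^2 = 3.3395
Iter 2: z = 0.9163 + 1.4483i, |z|^2 = 2.9372
Iter 3: z = -2.9881 + 2.0654i, |z|^2 = 13.1944
Escaped at iteration 3

Answer: 3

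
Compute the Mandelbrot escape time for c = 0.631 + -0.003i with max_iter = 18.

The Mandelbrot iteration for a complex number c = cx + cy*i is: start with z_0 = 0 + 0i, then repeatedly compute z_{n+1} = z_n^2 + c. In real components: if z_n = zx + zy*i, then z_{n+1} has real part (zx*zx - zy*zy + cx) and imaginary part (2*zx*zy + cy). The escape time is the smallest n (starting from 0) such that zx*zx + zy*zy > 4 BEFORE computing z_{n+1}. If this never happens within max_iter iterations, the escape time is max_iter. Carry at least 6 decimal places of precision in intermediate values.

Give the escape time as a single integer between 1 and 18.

Answer: 4

Derivation:
z_0 = 0 + 0i, c = 0.6310 + -0.0030i
Iter 1: z = 0.6310 + -0.0030i, |z|^2 = 0.3982
Iter 2: z = 1.0292 + -0.0068i, |z|^2 = 1.0592
Iter 3: z = 1.6901 + -0.0170i, |z|^2 = 2.8568
Iter 4: z = 3.4872 + -0.0604i, |z|^2 = 12.1640
Escaped at iteration 4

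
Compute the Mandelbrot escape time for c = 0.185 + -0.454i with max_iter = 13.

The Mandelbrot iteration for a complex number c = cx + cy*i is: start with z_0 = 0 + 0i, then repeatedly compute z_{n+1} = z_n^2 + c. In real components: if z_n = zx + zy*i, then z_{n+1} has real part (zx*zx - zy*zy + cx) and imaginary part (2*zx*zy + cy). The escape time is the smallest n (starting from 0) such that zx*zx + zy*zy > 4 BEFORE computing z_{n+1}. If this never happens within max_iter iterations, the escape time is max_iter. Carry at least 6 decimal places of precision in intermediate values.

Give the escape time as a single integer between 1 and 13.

z_0 = 0 + 0i, c = 0.1850 + -0.4540i
Iter 1: z = 0.1850 + -0.4540i, |z|^2 = 0.2403
Iter 2: z = 0.0131 + -0.6220i, |z|^2 = 0.3870
Iter 3: z = -0.2017 + -0.4703i, |z|^2 = 0.2619
Iter 4: z = 0.0045 + -0.2643i, |z|^2 = 0.0699
Iter 5: z = 0.1152 + -0.4564i, |z|^2 = 0.2215
Iter 6: z = -0.0100 + -0.5591i, |z|^2 = 0.3127
Iter 7: z = -0.1275 + -0.4428i, |z|^2 = 0.2123
Iter 8: z = 0.0052 + -0.3411i, |z|^2 = 0.1164
Iter 9: z = 0.0687 + -0.4575i, |z|^2 = 0.2141
Iter 10: z = -0.0196 + -0.5169i, |z|^2 = 0.2675
Iter 11: z = -0.0818 + -0.4337i, |z|^2 = 0.1948
Iter 12: z = 0.0036 + -0.3831i, |z|^2 = 0.1468

Answer: 13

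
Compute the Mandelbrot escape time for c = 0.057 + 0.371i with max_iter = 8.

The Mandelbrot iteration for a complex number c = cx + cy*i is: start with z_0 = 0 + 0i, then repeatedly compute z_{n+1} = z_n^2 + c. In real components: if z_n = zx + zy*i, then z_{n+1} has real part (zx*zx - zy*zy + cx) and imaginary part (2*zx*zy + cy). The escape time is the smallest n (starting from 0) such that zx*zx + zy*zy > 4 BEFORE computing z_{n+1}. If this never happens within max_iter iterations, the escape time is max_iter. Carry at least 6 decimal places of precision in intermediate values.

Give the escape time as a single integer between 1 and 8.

z_0 = 0 + 0i, c = 0.0570 + 0.3710i
Iter 1: z = 0.0570 + 0.3710i, |z|^2 = 0.1409
Iter 2: z = -0.0774 + 0.4133i, |z|^2 = 0.1768
Iter 3: z = -0.1078 + 0.3070i, |z|^2 = 0.1059
Iter 4: z = -0.0256 + 0.3048i, |z|^2 = 0.0936
Iter 5: z = -0.0352 + 0.3554i, |z|^2 = 0.1275
Iter 6: z = -0.0680 + 0.3460i, |z|^2 = 0.1243
Iter 7: z = -0.0581 + 0.3239i, |z|^2 = 0.1083

Answer: 8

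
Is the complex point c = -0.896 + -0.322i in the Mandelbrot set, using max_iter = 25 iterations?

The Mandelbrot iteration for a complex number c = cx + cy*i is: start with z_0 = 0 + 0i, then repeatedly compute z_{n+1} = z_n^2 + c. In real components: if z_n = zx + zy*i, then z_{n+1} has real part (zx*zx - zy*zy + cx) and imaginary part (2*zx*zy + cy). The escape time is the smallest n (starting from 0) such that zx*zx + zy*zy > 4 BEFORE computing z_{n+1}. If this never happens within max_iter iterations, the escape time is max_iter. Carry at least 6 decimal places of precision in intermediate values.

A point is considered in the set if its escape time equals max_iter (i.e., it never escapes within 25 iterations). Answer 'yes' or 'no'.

Answer: no

Derivation:
z_0 = 0 + 0i, c = -0.8960 + -0.3220i
Iter 1: z = -0.8960 + -0.3220i, |z|^2 = 0.9065
Iter 2: z = -0.1969 + 0.2550i, |z|^2 = 0.1038
Iter 3: z = -0.9223 + -0.4224i, |z|^2 = 1.0290
Iter 4: z = -0.2238 + 0.4572i, |z|^2 = 0.2591
Iter 5: z = -1.0549 + -0.5267i, |z|^2 = 1.3902
Iter 6: z = -0.0606 + 0.7891i, |z|^2 = 0.6264
Iter 7: z = -1.5151 + -0.4176i, |z|^2 = 2.4698
Iter 8: z = 1.2251 + 0.9433i, |z|^2 = 2.3906
Iter 9: z = -0.2850 + 1.9892i, |z|^2 = 4.0382
Escaped at iteration 9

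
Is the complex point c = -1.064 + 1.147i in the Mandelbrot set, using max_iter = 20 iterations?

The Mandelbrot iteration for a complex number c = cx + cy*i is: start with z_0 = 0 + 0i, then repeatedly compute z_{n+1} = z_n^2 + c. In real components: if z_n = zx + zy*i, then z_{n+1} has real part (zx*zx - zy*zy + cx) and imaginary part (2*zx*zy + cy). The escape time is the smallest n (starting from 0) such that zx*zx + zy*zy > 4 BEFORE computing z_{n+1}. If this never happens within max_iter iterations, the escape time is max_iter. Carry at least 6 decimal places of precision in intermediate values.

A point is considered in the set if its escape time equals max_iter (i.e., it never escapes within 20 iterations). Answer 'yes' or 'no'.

Answer: no

Derivation:
z_0 = 0 + 0i, c = -1.0640 + 1.1470i
Iter 1: z = -1.0640 + 1.1470i, |z|^2 = 2.4477
Iter 2: z = -1.2475 + -1.2938i, |z|^2 = 3.2302
Iter 3: z = -1.1817 + 4.3751i, |z|^2 = 20.5379
Escaped at iteration 3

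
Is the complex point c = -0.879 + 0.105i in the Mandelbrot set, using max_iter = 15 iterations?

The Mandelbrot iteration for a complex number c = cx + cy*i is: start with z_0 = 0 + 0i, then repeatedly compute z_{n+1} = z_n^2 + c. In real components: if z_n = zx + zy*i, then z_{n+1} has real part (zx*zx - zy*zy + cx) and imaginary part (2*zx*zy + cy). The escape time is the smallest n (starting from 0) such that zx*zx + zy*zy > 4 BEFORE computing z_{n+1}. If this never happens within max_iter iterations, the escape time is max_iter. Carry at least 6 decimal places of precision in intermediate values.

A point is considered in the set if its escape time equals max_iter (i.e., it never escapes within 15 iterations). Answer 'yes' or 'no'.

Answer: yes

Derivation:
z_0 = 0 + 0i, c = -0.8790 + 0.1050i
Iter 1: z = -0.8790 + 0.1050i, |z|^2 = 0.7837
Iter 2: z = -0.1174 + -0.0796i, |z|^2 = 0.0201
Iter 3: z = -0.8716 + 0.1237i, |z|^2 = 0.7749
Iter 4: z = -0.1347 + -0.1106i, |z|^2 = 0.0304
Iter 5: z = -0.8731 + 0.1348i, |z|^2 = 0.7805
Iter 6: z = -0.1349 + -0.1304i, |z|^2 = 0.0352
Iter 7: z = -0.8778 + 0.1402i, |z|^2 = 0.7902
Iter 8: z = -0.1281 + -0.1411i, |z|^2 = 0.0363
Iter 9: z = -0.8825 + 0.1411i, |z|^2 = 0.7987
Iter 10: z = -0.1201 + -0.1441i, |z|^2 = 0.0352
Iter 11: z = -0.8853 + 0.1396i, |z|^2 = 0.8033
Iter 12: z = -0.1147 + -0.1422i, |z|^2 = 0.0334
Iter 13: z = -0.8861 + 0.1376i, |z|^2 = 0.8041
Iter 14: z = -0.1128 + -0.1389i, |z|^2 = 0.0320
Did not escape in 15 iterations → in set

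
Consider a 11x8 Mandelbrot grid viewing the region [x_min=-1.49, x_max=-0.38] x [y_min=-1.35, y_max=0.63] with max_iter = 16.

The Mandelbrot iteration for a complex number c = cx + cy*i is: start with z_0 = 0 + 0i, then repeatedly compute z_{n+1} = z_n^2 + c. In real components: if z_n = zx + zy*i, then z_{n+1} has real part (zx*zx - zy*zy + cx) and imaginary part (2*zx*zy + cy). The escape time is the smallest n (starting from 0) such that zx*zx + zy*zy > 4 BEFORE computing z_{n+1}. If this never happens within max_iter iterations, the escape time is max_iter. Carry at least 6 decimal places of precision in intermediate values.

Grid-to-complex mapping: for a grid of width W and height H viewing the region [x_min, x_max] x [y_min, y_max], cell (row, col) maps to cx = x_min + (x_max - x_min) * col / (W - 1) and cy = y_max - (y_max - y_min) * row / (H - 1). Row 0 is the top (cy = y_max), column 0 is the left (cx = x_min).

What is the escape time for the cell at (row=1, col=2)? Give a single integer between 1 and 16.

z_0 = 0 + 0i, c = -1.2680 + 0.3471i
Iter 1: z = -1.2680 + 0.3471i, |z|^2 = 1.7283
Iter 2: z = 0.2193 + -0.5332i, |z|^2 = 0.3324
Iter 3: z = -1.5042 + 0.1133i, |z|^2 = 2.2755
Iter 4: z = 0.9818 + 0.0064i, |z|^2 = 0.9640
Iter 5: z = -0.3040 + 0.3597i, |z|^2 = 0.2218
Iter 6: z = -1.3050 + 0.1284i, |z|^2 = 1.7194
Iter 7: z = 0.4184 + 0.0120i, |z|^2 = 0.1752
Iter 8: z = -1.0930 + 0.3572i, |z|^2 = 1.3224
Iter 9: z = -0.2008 + -0.4338i, |z|^2 = 0.2285
Iter 10: z = -1.4158 + 0.5214i, |z|^2 = 2.2764
Iter 11: z = 0.4647 + -1.1292i, |z|^2 = 1.4910
Iter 12: z = -2.3272 + -0.7023i, |z|^2 = 5.9091
Escaped at iteration 12

Answer: 12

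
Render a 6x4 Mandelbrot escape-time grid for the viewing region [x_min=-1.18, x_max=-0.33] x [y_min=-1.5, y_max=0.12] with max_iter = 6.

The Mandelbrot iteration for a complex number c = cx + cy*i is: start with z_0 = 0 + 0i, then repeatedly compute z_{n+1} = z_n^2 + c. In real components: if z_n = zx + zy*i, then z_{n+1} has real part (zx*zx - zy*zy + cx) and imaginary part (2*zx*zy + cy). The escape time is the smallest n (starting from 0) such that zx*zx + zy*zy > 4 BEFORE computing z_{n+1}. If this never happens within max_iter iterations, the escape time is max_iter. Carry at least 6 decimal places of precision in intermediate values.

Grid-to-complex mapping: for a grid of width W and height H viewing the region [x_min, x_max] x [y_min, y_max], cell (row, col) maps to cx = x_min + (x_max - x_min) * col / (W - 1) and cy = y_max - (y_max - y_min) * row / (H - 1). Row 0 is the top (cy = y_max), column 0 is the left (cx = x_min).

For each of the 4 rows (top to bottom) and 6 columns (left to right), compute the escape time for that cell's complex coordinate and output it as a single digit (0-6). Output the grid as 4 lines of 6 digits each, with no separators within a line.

Answer: 666666
666666
333445
222222

Derivation:
(row=0, col=0): c = -1.1800 + 0.1200i → escape time 6
(row=0, col=1): c = -1.0100 + 0.1200i → escape time 6
(row=0, col=2): c = -0.8400 + 0.1200i → escape time 6
(row=0, col=3): c = -0.6700 + 0.1200i → escape time 6
(row=0, col=4): c = -0.5000 + 0.1200i → escape time 6
(row=0, col=5): c = -0.3300 + 0.1200i → escape time 6
(row=1, col=0): c = -1.1800 + -0.4200i → escape time 6
(row=1, col=1): c = -1.0100 + -0.4200i → escape time 6
(row=1, col=2): c = -0.8400 + -0.4200i → escape time 6
(row=1, col=3): c = -0.6700 + -0.4200i → escape time 6
(row=1, col=4): c = -0.5000 + -0.4200i → escape time 6
(row=1, col=5): c = -0.3300 + -0.4200i → escape time 6
(row=2, col=0): c = -1.1800 + -0.9600i → escape time 3
(row=2, col=1): c = -1.0100 + -0.9600i → escape time 3
(row=2, col=2): c = -0.8400 + -0.9600i → escape time 3
(row=2, col=3): c = -0.6700 + -0.9600i → escape time 4
(row=2, col=4): c = -0.5000 + -0.9600i → escape time 4
(row=2, col=5): c = -0.3300 + -0.9600i → escape time 5
(row=3, col=0): c = -1.1800 + -1.5000i → escape time 2
(row=3, col=1): c = -1.0100 + -1.5000i → escape time 2
(row=3, col=2): c = -0.8400 + -1.5000i → escape time 2
(row=3, col=3): c = -0.6700 + -1.5000i → escape time 2
(row=3, col=4): c = -0.5000 + -1.5000i → escape time 2
(row=3, col=5): c = -0.3300 + -1.5000i → escape time 2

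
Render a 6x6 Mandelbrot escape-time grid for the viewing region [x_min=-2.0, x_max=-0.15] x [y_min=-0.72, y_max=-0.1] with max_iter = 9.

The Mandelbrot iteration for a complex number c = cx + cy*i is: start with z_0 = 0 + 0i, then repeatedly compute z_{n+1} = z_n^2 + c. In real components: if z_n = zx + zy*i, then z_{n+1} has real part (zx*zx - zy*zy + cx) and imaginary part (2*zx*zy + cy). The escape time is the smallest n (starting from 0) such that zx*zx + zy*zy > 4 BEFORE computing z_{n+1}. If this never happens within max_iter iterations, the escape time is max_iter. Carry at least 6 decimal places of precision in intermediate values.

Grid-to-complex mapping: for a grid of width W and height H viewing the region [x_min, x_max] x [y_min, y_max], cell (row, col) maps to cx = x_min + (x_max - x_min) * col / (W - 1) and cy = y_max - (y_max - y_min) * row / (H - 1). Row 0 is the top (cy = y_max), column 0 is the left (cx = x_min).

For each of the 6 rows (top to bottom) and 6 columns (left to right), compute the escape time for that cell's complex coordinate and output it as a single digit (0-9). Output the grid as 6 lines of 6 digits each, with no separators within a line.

Answer: 169999
149999
149899
135699
133599
133479

Derivation:
(row=0, col=0): c = -2.0000 + -0.1000i → escape time 1
(row=0, col=1): c = -1.6300 + -0.1000i → escape time 6
(row=0, col=2): c = -1.2600 + -0.1000i → escape time 9
(row=0, col=3): c = -0.8900 + -0.1000i → escape time 9
(row=0, col=4): c = -0.5200 + -0.1000i → escape time 9
(row=0, col=5): c = -0.1500 + -0.1000i → escape time 9
(row=1, col=0): c = -2.0000 + -0.2240i → escape time 1
(row=1, col=1): c = -1.6300 + -0.2240i → escape time 4
(row=1, col=2): c = -1.2600 + -0.2240i → escape time 9
(row=1, col=3): c = -0.8900 + -0.2240i → escape time 9
(row=1, col=4): c = -0.5200 + -0.2240i → escape time 9
(row=1, col=5): c = -0.1500 + -0.2240i → escape time 9
(row=2, col=0): c = -2.0000 + -0.3480i → escape time 1
(row=2, col=1): c = -1.6300 + -0.3480i → escape time 4
(row=2, col=2): c = -1.2600 + -0.3480i → escape time 9
(row=2, col=3): c = -0.8900 + -0.3480i → escape time 8
(row=2, col=4): c = -0.5200 + -0.3480i → escape time 9
(row=2, col=5): c = -0.1500 + -0.3480i → escape time 9
(row=3, col=0): c = -2.0000 + -0.4720i → escape time 1
(row=3, col=1): c = -1.6300 + -0.4720i → escape time 3
(row=3, col=2): c = -1.2600 + -0.4720i → escape time 5
(row=3, col=3): c = -0.8900 + -0.4720i → escape time 6
(row=3, col=4): c = -0.5200 + -0.4720i → escape time 9
(row=3, col=5): c = -0.1500 + -0.4720i → escape time 9
(row=4, col=0): c = -2.0000 + -0.5960i → escape time 1
(row=4, col=1): c = -1.6300 + -0.5960i → escape time 3
(row=4, col=2): c = -1.2600 + -0.5960i → escape time 3
(row=4, col=3): c = -0.8900 + -0.5960i → escape time 5
(row=4, col=4): c = -0.5200 + -0.5960i → escape time 9
(row=4, col=5): c = -0.1500 + -0.5960i → escape time 9
(row=5, col=0): c = -2.0000 + -0.7200i → escape time 1
(row=5, col=1): c = -1.6300 + -0.7200i → escape time 3
(row=5, col=2): c = -1.2600 + -0.7200i → escape time 3
(row=5, col=3): c = -0.8900 + -0.7200i → escape time 4
(row=5, col=4): c = -0.5200 + -0.7200i → escape time 7
(row=5, col=5): c = -0.1500 + -0.7200i → escape time 9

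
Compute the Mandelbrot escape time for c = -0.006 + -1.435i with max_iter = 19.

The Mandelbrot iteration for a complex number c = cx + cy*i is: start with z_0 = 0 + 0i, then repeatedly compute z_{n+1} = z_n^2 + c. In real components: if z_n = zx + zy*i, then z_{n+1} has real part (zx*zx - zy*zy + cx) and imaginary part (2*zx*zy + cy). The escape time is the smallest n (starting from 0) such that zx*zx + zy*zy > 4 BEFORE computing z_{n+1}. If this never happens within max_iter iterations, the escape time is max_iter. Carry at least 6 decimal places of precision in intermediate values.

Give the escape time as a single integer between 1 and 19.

Answer: 2

Derivation:
z_0 = 0 + 0i, c = -0.0060 + -1.4350i
Iter 1: z = -0.0060 + -1.4350i, |z|^2 = 2.0593
Iter 2: z = -2.0652 + -1.4178i, |z|^2 = 6.2751
Escaped at iteration 2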